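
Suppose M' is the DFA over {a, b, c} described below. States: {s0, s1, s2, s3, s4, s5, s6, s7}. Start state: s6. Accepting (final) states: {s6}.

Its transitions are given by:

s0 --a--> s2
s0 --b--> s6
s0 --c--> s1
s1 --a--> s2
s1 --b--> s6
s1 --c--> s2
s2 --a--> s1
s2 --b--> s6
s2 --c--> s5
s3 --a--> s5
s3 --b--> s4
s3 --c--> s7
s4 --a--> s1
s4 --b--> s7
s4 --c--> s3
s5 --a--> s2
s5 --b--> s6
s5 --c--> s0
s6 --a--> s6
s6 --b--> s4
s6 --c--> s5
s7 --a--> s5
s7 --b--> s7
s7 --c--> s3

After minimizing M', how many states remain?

Initial partition by acceptance: {s6} | {s0,s1,s2,s3,s4,s5,s7}.
Split {s0,s1,s2,s3,s4,s5,s7} by δ(·,b) → {s0,s1,s2,s5} and {s3,s4,s7}.
The partition is now stable with 3 blocks: {s6} | {s0,s1,s2,s5} | {s3,s4,s7}.

3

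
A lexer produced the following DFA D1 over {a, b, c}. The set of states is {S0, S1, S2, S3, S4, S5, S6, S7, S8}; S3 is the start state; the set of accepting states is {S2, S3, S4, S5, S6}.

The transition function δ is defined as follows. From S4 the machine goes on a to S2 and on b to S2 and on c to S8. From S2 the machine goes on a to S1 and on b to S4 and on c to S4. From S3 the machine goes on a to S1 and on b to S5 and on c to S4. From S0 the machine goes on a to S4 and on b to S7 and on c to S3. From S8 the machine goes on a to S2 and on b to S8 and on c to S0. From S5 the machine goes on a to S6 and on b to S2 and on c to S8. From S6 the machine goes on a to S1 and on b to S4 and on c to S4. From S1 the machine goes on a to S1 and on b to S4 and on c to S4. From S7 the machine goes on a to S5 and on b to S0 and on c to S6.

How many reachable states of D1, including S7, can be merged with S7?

2

All states are reachable from the start state.
P0 = {S2,S3,S4,S5,S6} | {S0,S1,S7,S8}.
On input a, block {S2,S3,S4,S5,S6} splits into {S2,S3,S6} and {S4,S5}.
Split {S0,S1,S7,S8} by δ(·,a) → {S0,S7} and {S1} and {S8}.
Stable partition: {S2,S3,S6} | {S0,S7} | {S4,S5} | {S1} | {S8} — 5 equivalence classes.
The equivalence class containing S7 is {S0,S7}, of size 2.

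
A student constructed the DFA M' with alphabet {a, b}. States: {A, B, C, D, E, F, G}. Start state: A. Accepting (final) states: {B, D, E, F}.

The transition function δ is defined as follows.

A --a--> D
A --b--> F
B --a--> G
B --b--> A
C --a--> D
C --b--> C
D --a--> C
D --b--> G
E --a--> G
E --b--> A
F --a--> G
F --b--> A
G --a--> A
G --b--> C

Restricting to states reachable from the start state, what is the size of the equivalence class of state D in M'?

1

First remove the unreachable states {B,E}; 5 states remain.
Start with accepting vs non-accepting: {D,F} | {A,C,G}.
On input a, block {A,C,G} splits into {A,C} and {G}.
On input a, block {D,F} splits into {D} and {F}.
Split {A,C} by δ(·,b) → {A} and {C}.
The partition is now stable with 5 blocks: {D} | {A} | {G} | {F} | {C}.
State D belongs to the block {D}, which has 1 states.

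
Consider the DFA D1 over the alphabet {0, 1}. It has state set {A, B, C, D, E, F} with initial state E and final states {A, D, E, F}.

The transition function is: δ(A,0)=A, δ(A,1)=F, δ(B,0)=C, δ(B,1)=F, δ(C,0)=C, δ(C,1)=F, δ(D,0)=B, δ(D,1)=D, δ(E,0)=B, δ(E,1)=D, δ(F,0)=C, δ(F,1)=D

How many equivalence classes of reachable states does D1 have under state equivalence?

Reachable states from the start: {B,C,D,E,F}. Unreachable: {A} — drop them.
P0 = {D,E,F} | {B,C}.
No further refinement is possible. Final partition (2 blocks): {D,E,F} | {B,C}.

2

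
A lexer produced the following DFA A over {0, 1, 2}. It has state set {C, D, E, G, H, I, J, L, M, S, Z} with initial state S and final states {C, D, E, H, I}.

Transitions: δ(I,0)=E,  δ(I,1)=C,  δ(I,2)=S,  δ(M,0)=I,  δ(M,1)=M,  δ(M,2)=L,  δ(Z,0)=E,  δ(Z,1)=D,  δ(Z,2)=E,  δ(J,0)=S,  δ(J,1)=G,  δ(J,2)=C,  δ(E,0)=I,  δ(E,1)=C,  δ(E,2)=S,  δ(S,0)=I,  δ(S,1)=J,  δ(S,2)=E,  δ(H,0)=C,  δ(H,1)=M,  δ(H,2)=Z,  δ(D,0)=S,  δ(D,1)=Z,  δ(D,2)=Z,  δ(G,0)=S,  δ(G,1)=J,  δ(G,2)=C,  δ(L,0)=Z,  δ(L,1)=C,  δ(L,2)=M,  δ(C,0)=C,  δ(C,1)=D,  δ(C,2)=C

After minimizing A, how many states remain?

States {H,L,M} cannot be reached from the start state, so discard them.
Initial partition by acceptance: {C,D,E,I} | {G,J,S,Z}.
On input 0, block {C,D,E,I} splits into {C,E,I} and {D}.
On input 1, block {C,E,I} splits into {E,I} and {C}.
Split {G,J,S,Z} by δ(·,0) → {G,J} and {S,Z}.
On input 1, block {S,Z} splits into {Z} and {S}.
No further refinement is possible. Final partition (6 blocks): {E,I} | {G,J} | {D} | {C} | {Z} | {S}.

6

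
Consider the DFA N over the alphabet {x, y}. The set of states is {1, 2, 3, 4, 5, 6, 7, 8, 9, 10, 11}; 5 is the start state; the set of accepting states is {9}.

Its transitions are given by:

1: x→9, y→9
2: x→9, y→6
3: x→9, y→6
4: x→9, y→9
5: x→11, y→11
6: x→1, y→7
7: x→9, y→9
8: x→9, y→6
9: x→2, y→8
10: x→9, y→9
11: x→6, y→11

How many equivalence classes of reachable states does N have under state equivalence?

6

Reachable states from the start: {1,2,5,6,7,8,9,11}. Unreachable: {3,4,10} — drop them.
P0 = {9} | {1,2,5,6,7,8,11}.
Refine {1,2,5,6,7,8,11} on symbol x: members go to different blocks, giving {1,2,7,8} and {5,6,11}.
On input y, block {1,2,7,8} splits into {1,7} and {2,8}.
Split {5,6,11} by δ(·,x) → {5,11} and {6}.
Split {5,11} by δ(·,x) → {5} and {11}.
No further refinement is possible. Final partition (6 blocks): {9} | {1,7} | {5} | {2,8} | {6} | {11}.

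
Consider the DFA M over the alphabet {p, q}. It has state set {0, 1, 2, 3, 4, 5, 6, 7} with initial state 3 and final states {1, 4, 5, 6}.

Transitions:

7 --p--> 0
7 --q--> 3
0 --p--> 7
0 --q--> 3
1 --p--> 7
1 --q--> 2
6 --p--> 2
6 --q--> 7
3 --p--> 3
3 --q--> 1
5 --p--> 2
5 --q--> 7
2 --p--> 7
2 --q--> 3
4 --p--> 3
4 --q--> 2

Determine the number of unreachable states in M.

No path from 3 leads to 4, 5, 6; the other 5 states are all reachable.

3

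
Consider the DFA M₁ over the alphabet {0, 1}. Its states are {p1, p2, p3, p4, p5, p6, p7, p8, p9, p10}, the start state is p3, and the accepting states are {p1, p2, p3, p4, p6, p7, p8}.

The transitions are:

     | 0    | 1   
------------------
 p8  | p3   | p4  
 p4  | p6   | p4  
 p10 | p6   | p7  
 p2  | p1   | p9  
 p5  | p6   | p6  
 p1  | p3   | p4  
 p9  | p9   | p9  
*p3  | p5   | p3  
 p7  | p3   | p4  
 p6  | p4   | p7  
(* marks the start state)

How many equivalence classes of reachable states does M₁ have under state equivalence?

States {p1,p2,p8,p9,p10} cannot be reached from the start state, so discard them.
Initial partition by acceptance: {p3,p4,p6,p7} | {p5}.
Split {p3,p4,p6,p7} by δ(·,0) → {p4,p6,p7} and {p3}.
On input 0, block {p4,p6,p7} splits into {p4,p6} and {p7}.
On input 1, block {p4,p6} splits into {p4} and {p6}.
No further refinement is possible. Final partition (5 blocks): {p4} | {p5} | {p3} | {p7} | {p6}.

5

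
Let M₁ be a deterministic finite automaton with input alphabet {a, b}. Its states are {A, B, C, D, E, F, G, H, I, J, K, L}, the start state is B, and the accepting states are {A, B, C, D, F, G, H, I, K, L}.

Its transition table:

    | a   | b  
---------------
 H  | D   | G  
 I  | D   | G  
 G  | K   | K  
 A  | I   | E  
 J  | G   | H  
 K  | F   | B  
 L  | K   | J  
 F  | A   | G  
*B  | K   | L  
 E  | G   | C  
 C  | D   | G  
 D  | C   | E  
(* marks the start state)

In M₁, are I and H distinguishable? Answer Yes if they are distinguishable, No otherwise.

No

Every state is reachable, so we keep all 12.
P0 = {A,B,C,D,F,G,H,I,K,L} | {E,J}.
Split {A,B,C,D,F,G,H,I,K,L} by δ(·,b) → {B,C,F,G,H,I,K} and {A,D,L}.
On input a, block {B,C,F,G,H,I,K} splits into {C,F,H,I} and {B,G,K}.
Refine {A,D,L} on symbol a: members go to different blocks, giving {A,D} and {L}.
Split {B,G,K} by δ(·,a) → {B,G} and {K}.
Split {B,G} by δ(·,b) → {B} and {G}.
No further refinement is possible. Final partition (7 blocks): {C,F,H,I} | {E,J} | {A,D} | {B} | {L} | {K} | {G}.
I and H lie in the same block of the stable partition, so they are equivalent — no string distinguishes them.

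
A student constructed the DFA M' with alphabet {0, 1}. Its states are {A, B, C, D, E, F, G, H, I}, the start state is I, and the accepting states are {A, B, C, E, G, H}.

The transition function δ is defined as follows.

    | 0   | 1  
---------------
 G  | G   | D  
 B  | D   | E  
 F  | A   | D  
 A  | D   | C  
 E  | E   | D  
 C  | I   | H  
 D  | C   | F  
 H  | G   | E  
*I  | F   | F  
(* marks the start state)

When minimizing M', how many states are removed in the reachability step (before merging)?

1

BFS from I reaches {A, C, D, E, F, G, H, I}; the 1 state(s) B are never visited.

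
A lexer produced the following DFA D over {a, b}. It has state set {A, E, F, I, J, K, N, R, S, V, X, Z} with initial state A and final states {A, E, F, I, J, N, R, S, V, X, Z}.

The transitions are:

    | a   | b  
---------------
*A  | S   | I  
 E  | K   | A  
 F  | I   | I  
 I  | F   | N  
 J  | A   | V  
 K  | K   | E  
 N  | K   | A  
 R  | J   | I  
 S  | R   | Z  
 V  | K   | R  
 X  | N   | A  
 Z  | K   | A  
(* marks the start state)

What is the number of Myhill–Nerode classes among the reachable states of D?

4

Reachable states from the start: {A,E,F,I,J,K,N,R,S,V,Z}. Unreachable: {X} — drop them.
Initial partition by acceptance: {A,E,F,I,J,N,R,S,V,Z} | {K}.
Split {A,E,F,I,J,N,R,S,V,Z} by δ(·,a) → {A,F,I,J,R,S} and {E,N,V,Z}.
On input b, block {A,F,I,J,R,S} splits into {A,F,R} and {I,J,S}.
The partition is now stable with 4 blocks: {A,F,R} | {K} | {E,N,V,Z} | {I,J,S}.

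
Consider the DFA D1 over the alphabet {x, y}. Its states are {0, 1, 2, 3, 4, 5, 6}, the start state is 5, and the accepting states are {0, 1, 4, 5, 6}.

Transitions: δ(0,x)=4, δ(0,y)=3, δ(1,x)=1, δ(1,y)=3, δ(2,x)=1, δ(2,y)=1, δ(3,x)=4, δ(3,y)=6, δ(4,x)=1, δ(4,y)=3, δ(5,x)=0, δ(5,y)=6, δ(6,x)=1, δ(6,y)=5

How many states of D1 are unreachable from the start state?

BFS from 5 reaches {0, 1, 3, 4, 5, 6}; the 1 state(s) 2 are never visited.

1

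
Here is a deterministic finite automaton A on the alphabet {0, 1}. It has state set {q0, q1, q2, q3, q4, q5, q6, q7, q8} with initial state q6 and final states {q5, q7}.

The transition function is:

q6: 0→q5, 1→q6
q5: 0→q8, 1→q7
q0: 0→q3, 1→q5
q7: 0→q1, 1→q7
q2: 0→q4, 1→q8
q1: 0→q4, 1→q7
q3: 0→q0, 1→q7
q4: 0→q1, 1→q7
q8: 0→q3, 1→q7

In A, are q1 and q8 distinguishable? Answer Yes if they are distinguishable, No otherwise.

Reachable states from the start: {q0,q1,q3,q4,q5,q6,q7,q8}. Unreachable: {q2} — drop them.
Initial partition by acceptance: {q5,q7} | {q0,q1,q3,q4,q6,q8}.
On input 0, block {q0,q1,q3,q4,q6,q8} splits into {q0,q1,q3,q4,q8} and {q6}.
The partition is now stable with 3 blocks: {q5,q7} | {q0,q1,q3,q4,q8} | {q6}.
q1 and q8 lie in the same block of the stable partition, so they are equivalent — no string distinguishes them.

No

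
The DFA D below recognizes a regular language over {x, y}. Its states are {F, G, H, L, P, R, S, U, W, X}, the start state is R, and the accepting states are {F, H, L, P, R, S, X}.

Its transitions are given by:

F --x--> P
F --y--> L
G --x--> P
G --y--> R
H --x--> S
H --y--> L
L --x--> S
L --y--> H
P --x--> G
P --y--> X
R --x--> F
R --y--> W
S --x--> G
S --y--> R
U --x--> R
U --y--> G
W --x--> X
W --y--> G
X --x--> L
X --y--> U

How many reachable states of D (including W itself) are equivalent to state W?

2

All states are reachable from the start state.
Initial partition by acceptance: {F,H,L,P,R,S,X} | {G,U,W}.
Refine {F,H,L,P,R,S,X} on symbol x: members go to different blocks, giving {F,H,L,R,X} and {P,S}.
Refine {F,H,L,R,X} on symbol x: members go to different blocks, giving {F,H,L} and {R,X}.
Split {G,U,W} by δ(·,x) → {U,W} and {G}.
Stable partition: {F,H,L} | {U,W} | {P,S} | {R,X} | {G} — 5 equivalence classes.
State W belongs to the block {U,W}, which has 2 states.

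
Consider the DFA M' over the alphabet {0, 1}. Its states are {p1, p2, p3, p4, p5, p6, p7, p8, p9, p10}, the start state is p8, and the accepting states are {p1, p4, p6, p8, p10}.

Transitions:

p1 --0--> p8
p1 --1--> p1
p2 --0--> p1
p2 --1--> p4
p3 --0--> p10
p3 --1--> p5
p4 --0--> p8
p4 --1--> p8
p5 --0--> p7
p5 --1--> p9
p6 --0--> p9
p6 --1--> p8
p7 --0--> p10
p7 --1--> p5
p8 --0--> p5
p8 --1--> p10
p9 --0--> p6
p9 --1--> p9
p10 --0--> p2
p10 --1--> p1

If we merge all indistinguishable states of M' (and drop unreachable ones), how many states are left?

9

States {p3} cannot be reached from the start state, so discard them.
Initial partition by acceptance: {p1,p4,p6,p8,p10} | {p2,p5,p7,p9}.
Refine {p1,p4,p6,p8,p10} on symbol 0: members go to different blocks, giving {p6,p8,p10} and {p1,p4}.
On input 1, block {p6,p8,p10} splits into {p6,p8} and {p10}.
Split {p6,p8} by δ(·,1) → {p6} and {p8}.
Split {p2,p5,p7,p9} by δ(·,0) → {p2} and {p5} and {p7} and {p9}.
On input 1, block {p1,p4} splits into {p1} and {p4}.
No further refinement is possible. Final partition (9 blocks): {p6} | {p2} | {p1} | {p10} | {p8} | {p5} | {p7} | {p9} | {p4}.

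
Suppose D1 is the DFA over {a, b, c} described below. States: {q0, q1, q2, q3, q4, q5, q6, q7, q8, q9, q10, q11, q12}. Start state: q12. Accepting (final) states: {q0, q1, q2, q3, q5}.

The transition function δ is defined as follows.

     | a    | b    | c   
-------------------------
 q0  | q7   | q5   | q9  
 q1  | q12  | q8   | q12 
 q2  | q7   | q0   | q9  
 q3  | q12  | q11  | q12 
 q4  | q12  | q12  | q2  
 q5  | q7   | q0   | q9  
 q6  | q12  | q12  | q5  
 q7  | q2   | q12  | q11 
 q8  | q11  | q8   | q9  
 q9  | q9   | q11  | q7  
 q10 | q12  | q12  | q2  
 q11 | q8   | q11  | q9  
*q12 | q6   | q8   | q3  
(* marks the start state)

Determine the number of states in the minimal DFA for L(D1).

First remove the unreachable states {q1,q4,q10}; 10 states remain.
P0 = {q0,q2,q3,q5} | {q6,q7,q8,q9,q11,q12}.
Refine {q0,q2,q3,q5} on symbol b: members go to different blocks, giving {q0,q2,q5} and {q3}.
Split {q6,q7,q8,q9,q11,q12} by δ(·,a) → {q6,q8,q9,q11,q12} and {q7}.
Refine {q6,q8,q9,q11,q12} on symbol c: members go to different blocks, giving {q8,q11} and {q6} and {q9} and {q12}.
The partition is now stable with 7 blocks: {q0,q2,q5} | {q8,q11} | {q3} | {q7} | {q6} | {q9} | {q12}.

7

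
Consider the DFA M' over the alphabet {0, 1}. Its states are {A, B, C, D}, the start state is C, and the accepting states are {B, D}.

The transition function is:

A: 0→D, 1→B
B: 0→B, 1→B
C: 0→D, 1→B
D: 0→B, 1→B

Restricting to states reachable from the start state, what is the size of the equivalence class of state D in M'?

2

States {A} cannot be reached from the start state, so discard them.
Initial partition by acceptance: {B,D} | {C}.
No further refinement is possible. Final partition (2 blocks): {B,D} | {C}.
The equivalence class containing D is {B,D}, of size 2.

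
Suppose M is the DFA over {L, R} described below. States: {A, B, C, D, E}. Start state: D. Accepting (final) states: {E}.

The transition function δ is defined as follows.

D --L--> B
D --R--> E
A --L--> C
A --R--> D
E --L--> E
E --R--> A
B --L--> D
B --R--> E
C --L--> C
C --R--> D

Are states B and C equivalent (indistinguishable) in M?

All states are reachable from the start state.
Initial partition by acceptance: {E} | {A,B,C,D}.
Split {A,B,C,D} by δ(·,R) → {A,C} and {B,D}.
The partition is now stable with 3 blocks: {E} | {A,C} | {B,D}.
B and C end up in different blocks, so they are distinguishable. For instance, the string 'R' is accepted from only B.

No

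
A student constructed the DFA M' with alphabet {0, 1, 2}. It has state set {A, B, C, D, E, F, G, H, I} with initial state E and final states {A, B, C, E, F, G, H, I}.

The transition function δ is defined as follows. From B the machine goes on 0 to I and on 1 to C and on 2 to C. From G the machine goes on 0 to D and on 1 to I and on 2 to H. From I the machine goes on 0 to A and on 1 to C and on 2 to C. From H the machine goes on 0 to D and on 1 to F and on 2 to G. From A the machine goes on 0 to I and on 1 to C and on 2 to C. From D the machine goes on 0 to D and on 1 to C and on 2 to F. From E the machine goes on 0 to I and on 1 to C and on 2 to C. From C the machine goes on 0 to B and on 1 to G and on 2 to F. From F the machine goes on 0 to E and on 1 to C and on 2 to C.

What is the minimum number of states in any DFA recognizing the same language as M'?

P0 = {A,B,C,E,F,G,H,I} | {D}.
Split {A,B,C,E,F,G,H,I} by δ(·,0) → {A,B,C,E,F,I} and {G,H}.
Split {A,B,C,E,F,I} by δ(·,1) → {A,B,E,F,I} and {C}.
No further refinement is possible. Final partition (4 blocks): {A,B,E,F,I} | {D} | {G,H} | {C}.

4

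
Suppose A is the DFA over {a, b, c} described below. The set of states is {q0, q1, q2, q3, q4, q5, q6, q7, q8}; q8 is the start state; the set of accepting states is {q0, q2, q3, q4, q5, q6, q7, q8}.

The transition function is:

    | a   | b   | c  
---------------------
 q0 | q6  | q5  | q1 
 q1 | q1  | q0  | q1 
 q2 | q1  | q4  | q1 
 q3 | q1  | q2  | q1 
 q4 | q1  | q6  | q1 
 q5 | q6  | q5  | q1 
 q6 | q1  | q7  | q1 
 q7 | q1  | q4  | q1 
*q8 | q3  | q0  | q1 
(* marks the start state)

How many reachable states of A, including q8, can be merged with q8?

3

Initial partition by acceptance: {q0,q2,q3,q4,q5,q6,q7,q8} | {q1}.
Split {q0,q2,q3,q4,q5,q6,q7,q8} by δ(·,a) → {q2,q3,q4,q6,q7} and {q0,q5,q8}.
The partition is now stable with 3 blocks: {q2,q3,q4,q6,q7} | {q1} | {q0,q5,q8}.
State q8 belongs to the block {q0,q5,q8}, which has 3 states.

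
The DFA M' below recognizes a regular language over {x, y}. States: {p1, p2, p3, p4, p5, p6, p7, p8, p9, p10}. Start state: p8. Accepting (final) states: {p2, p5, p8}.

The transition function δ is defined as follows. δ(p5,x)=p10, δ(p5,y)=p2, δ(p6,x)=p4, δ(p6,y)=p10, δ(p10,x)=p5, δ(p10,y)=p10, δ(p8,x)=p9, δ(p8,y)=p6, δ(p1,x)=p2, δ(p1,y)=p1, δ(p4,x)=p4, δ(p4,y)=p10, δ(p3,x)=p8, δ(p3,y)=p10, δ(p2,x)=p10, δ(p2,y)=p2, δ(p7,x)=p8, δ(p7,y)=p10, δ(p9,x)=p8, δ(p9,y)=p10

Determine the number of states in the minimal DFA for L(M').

First remove the unreachable states {p1,p3,p7}; 7 states remain.
Start with accepting vs non-accepting: {p2,p5,p8} | {p4,p6,p9,p10}.
Split {p2,p5,p8} by δ(·,y) → {p2,p5} and {p8}.
On input x, block {p4,p6,p9,p10} splits into {p4,p6} and {p9} and {p10}.
The partition is now stable with 5 blocks: {p2,p5} | {p4,p6} | {p8} | {p9} | {p10}.

5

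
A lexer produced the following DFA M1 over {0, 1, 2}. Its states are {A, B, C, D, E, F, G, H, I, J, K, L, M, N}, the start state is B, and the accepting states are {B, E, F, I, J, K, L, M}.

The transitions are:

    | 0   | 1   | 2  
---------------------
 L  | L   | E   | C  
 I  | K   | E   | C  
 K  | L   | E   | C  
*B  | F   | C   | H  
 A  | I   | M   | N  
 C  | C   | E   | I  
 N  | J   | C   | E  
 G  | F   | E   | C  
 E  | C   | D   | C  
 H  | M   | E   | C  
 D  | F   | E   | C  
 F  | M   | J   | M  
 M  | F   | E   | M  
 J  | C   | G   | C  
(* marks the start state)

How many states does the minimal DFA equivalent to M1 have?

First remove the unreachable states {A,N}; 12 states remain.
P0 = {B,E,F,I,J,K,L,M} | {C,D,G,H}.
On input 0, block {B,E,F,I,J,K,L,M} splits into {B,F,I,K,L,M} and {E,J}.
Refine {B,F,I,K,L,M} on symbol 1: members go to different blocks, giving {F,I,K,L,M} and {B}.
Split {F,I,K,L,M} by δ(·,2) → {I,K,L} and {F,M}.
On input 0, block {C,D,G,H} splits into {D,G,H} and {C}.
No further refinement is possible. Final partition (6 blocks): {I,K,L} | {D,G,H} | {E,J} | {B} | {F,M} | {C}.

6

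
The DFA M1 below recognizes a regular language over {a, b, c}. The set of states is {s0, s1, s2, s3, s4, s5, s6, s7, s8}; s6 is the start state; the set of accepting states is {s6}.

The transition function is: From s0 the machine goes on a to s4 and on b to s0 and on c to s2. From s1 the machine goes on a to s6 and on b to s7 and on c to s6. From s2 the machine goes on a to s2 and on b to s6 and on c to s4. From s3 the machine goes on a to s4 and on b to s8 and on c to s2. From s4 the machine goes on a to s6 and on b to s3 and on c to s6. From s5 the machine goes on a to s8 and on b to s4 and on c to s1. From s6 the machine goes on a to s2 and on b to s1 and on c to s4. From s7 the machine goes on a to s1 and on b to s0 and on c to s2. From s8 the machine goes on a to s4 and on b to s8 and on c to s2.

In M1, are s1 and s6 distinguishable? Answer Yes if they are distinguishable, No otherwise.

Yes

States {s5} cannot be reached from the start state, so discard them.
Initial partition by acceptance: {s6} | {s0,s1,s2,s3,s4,s7,s8}.
Refine {s0,s1,s2,s3,s4,s7,s8} on symbol a: members go to different blocks, giving {s0,s2,s3,s7,s8} and {s1,s4}.
Split {s0,s2,s3,s7,s8} by δ(·,a) → {s0,s3,s7,s8} and {s2}.
Stable partition: {s6} | {s0,s3,s7,s8} | {s1,s4} | {s2} — 4 equivalence classes.
s1 and s6 end up in different blocks, so they are distinguishable. For instance, the string 'ε' is accepted from only s6.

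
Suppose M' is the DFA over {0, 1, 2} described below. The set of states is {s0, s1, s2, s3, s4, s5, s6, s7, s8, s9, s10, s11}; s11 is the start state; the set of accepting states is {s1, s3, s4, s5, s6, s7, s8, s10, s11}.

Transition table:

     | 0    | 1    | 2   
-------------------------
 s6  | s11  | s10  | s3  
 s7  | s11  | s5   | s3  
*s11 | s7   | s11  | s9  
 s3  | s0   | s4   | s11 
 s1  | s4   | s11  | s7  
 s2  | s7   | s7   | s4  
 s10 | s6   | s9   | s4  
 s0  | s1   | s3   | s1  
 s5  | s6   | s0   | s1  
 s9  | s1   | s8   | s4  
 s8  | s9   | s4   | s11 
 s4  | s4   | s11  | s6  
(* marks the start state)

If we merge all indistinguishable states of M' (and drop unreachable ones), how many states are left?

6

First remove the unreachable states {s2}; 11 states remain.
P0 = {s1,s3,s4,s5,s6,s7,s8,s10,s11} | {s0,s9}.
On input 0, block {s1,s3,s4,s5,s6,s7,s8,s10,s11} splits into {s1,s4,s5,s6,s7,s10,s11} and {s3,s8}.
Split {s1,s4,s5,s6,s7,s10,s11} by δ(·,1) → {s1,s4,s6,s7,s11} and {s5,s10}.
Refine {s1,s4,s6,s7,s11} on symbol 1: members go to different blocks, giving {s1,s4,s11} and {s6,s7}.
Split {s1,s4,s11} by δ(·,0) → {s1,s4} and {s11}.
No further refinement is possible. Final partition (6 blocks): {s1,s4} | {s0,s9} | {s3,s8} | {s5,s10} | {s6,s7} | {s11}.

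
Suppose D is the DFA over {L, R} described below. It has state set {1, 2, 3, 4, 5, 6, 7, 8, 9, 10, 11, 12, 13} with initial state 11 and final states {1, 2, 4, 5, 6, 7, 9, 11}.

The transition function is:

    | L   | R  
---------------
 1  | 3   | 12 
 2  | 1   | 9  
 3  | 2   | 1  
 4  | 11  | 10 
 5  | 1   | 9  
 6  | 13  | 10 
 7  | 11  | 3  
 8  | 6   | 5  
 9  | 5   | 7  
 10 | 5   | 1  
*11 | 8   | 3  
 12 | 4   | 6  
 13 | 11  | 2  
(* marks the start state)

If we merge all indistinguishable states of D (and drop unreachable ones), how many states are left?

8

All states are reachable from the start state.
P0 = {1,2,4,5,6,7,9,11} | {3,8,10,12,13}.
Split {1,2,4,5,6,7,9,11} by δ(·,L) → {2,4,5,7,9} and {1,6,11}.
Split {2,4,5,7,9} by δ(·,L) → {2,4,5,7} and {9}.
Split {2,4,5,7} by δ(·,R) → {2,5} and {4,7}.
On input L, block {3,8,10,12,13} splits into {3,10} and {8,13} and {12}.
Split {1,6,11} by δ(·,L) → {6,11} and {1}.
Stable partition: {2,5} | {3,10} | {6,11} | {9} | {4,7} | {8,13} | {12} | {1} — 8 equivalence classes.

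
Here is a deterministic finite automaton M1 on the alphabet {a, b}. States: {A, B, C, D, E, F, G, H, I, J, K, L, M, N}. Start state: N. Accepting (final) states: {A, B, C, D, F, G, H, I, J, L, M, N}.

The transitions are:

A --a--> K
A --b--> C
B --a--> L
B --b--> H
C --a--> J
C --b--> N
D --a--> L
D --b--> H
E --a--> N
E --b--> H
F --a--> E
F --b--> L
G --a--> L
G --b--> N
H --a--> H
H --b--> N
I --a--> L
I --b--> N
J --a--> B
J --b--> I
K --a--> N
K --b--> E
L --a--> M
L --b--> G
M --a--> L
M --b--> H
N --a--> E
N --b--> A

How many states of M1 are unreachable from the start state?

2

No path from N leads to D, F; the other 12 states are all reachable.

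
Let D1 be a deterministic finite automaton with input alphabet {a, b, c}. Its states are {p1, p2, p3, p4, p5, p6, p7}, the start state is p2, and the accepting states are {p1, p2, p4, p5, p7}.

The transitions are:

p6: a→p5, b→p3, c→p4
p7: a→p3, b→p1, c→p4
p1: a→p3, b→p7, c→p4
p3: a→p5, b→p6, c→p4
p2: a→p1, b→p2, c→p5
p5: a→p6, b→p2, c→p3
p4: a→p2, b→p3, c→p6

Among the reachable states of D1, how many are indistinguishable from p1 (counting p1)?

2

Every state is reachable, so we keep all 7.
P0 = {p1,p2,p4,p5,p7} | {p3,p6}.
Split {p1,p2,p4,p5,p7} by δ(·,a) → {p1,p5,p7} and {p2,p4}.
Refine {p1,p5,p7} on symbol b: members go to different blocks, giving {p1,p7} and {p5}.
On input a, block {p2,p4} splits into {p2} and {p4}.
Stable partition: {p1,p7} | {p3,p6} | {p2} | {p5} | {p4} — 5 equivalence classes.
State p1 belongs to the block {p1,p7}, which has 2 states.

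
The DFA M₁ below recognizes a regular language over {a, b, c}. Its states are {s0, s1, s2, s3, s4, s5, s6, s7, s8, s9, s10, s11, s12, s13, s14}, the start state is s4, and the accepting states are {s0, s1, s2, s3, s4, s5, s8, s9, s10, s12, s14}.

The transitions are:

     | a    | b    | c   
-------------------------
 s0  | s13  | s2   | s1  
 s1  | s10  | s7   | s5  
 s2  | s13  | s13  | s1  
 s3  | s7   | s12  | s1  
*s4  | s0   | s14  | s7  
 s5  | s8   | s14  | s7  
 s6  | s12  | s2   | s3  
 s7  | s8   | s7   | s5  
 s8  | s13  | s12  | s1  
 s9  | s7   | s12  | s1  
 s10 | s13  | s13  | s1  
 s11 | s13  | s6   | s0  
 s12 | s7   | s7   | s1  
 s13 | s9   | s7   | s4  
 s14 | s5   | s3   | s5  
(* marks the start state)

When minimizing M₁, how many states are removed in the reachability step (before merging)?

BFS from s4 reaches {s0, s1, s2, s3, s4, s5, s7, s8, s9, s10, s12, s13, s14}; the 2 state(s) s6, s11 are never visited.

2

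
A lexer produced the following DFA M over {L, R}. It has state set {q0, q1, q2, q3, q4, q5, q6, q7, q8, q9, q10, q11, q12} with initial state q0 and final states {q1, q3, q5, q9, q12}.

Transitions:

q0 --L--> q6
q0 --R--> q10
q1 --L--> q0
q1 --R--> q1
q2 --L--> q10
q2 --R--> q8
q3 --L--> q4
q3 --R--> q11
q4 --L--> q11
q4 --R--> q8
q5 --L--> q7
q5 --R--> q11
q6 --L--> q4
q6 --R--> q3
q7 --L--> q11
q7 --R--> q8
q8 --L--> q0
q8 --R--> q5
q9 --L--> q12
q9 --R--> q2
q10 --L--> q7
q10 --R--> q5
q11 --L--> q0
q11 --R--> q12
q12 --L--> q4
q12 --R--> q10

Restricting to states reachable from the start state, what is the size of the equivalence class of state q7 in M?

3

States {q1,q2,q9} cannot be reached from the start state, so discard them.
Initial partition by acceptance: {q3,q5,q12} | {q0,q4,q6,q7,q8,q10,q11}.
On input R, block {q0,q4,q6,q7,q8,q10,q11} splits into {q6,q8,q10,q11} and {q0,q4,q7}.
No further refinement is possible. Final partition (3 blocks): {q3,q5,q12} | {q6,q8,q10,q11} | {q0,q4,q7}.
State q7 belongs to the block {q0,q4,q7}, which has 3 states.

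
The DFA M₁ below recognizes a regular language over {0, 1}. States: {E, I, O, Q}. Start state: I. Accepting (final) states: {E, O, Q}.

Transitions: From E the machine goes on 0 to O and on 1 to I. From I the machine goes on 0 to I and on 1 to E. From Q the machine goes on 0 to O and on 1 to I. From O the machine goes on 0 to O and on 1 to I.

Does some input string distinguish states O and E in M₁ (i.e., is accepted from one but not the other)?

No

Reachable states from the start: {E,I,O}. Unreachable: {Q} — drop them.
P0 = {E,O} | {I}.
No further refinement is possible. Final partition (2 blocks): {E,O} | {I}.
O and E lie in the same block of the stable partition, so they are equivalent — no string distinguishes them.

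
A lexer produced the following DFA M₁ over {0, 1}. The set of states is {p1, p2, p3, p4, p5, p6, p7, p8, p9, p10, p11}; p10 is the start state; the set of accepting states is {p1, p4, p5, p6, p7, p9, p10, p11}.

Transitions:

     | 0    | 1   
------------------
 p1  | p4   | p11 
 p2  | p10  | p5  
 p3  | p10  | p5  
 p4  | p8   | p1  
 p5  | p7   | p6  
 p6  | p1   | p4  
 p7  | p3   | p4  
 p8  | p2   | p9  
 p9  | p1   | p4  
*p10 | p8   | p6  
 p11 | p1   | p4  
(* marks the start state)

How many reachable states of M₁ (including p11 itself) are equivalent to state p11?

3

P0 = {p1,p4,p5,p6,p7,p9,p10,p11} | {p2,p3,p8}.
Split {p1,p4,p5,p6,p7,p9,p10,p11} by δ(·,0) → {p1,p5,p6,p9,p11} and {p4,p7,p10}.
Split {p1,p5,p6,p9,p11} by δ(·,0) → {p6,p9,p11} and {p1,p5}.
Refine {p2,p3,p8} on symbol 0: members go to different blocks, giving {p2,p3} and {p8}.
On input 0, block {p4,p7,p10} splits into {p4,p10} and {p7}.
Refine {p4,p10} on symbol 1: members go to different blocks, giving {p4} and {p10}.
Split {p1,p5} by δ(·,0) → {p1} and {p5}.
No further refinement is possible. Final partition (8 blocks): {p6,p9,p11} | {p2,p3} | {p4} | {p1} | {p8} | {p7} | {p10} | {p5}.
State p11 belongs to the block {p6,p9,p11}, which has 3 states.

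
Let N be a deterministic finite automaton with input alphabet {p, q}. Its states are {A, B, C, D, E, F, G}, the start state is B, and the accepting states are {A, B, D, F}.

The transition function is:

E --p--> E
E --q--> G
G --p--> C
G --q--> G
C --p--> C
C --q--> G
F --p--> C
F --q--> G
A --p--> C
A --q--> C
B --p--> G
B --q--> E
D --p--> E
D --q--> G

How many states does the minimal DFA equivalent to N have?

2

First remove the unreachable states {A,D,F}; 4 states remain.
P0 = {B} | {C,E,G}.
The partition is now stable with 2 blocks: {B} | {C,E,G}.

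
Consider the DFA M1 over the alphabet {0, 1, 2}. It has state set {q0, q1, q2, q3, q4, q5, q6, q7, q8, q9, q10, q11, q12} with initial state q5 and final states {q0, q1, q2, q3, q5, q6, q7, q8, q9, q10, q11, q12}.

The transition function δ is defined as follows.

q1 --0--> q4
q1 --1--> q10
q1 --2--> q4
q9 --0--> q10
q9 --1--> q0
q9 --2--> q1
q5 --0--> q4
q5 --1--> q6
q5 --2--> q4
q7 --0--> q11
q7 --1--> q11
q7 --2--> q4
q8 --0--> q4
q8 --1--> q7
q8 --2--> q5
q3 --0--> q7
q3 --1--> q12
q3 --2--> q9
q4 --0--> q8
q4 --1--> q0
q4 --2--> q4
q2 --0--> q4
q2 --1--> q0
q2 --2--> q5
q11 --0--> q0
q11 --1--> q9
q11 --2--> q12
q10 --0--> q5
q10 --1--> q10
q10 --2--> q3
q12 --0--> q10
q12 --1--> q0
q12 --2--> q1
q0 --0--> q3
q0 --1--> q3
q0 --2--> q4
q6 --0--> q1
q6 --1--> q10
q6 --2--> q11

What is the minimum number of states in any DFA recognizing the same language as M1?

States {q2} cannot be reached from the start state, so discard them.
Initial partition by acceptance: {q0,q1,q3,q5,q6,q7,q8,q9,q10,q11,q12} | {q4}.
Split {q0,q1,q3,q5,q6,q7,q8,q9,q10,q11,q12} by δ(·,0) → {q0,q3,q6,q7,q9,q10,q11,q12} and {q1,q5,q8}.
Refine {q0,q3,q6,q7,q9,q10,q11,q12} on symbol 0: members go to different blocks, giving {q0,q3,q7,q9,q11,q12} and {q6,q10}.
Split {q0,q3,q7,q9,q11,q12} by δ(·,0) → {q0,q3,q7,q11} and {q9,q12}.
On input 1, block {q0,q3,q7,q11} splits into {q0,q7} and {q3,q11}.
On input 1, block {q1,q5,q8} splits into {q1,q5} and {q8}.
Stable partition: {q0,q7} | {q4} | {q1,q5} | {q6,q10} | {q9,q12} | {q3,q11} | {q8} — 7 equivalence classes.

7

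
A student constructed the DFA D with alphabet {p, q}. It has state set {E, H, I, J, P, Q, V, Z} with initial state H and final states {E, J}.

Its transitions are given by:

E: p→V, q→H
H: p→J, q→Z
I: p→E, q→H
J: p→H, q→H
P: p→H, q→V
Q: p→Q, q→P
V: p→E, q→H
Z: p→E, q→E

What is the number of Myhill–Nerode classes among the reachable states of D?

5

States {I,P,Q} cannot be reached from the start state, so discard them.
Start with accepting vs non-accepting: {E,J} | {H,V,Z}.
On input q, block {H,V,Z} splits into {H,V} and {Z}.
On input q, block {H,V} splits into {H} and {V}.
Split {E,J} by δ(·,p) → {J} and {E}.
No further refinement is possible. Final partition (5 blocks): {J} | {H} | {Z} | {V} | {E}.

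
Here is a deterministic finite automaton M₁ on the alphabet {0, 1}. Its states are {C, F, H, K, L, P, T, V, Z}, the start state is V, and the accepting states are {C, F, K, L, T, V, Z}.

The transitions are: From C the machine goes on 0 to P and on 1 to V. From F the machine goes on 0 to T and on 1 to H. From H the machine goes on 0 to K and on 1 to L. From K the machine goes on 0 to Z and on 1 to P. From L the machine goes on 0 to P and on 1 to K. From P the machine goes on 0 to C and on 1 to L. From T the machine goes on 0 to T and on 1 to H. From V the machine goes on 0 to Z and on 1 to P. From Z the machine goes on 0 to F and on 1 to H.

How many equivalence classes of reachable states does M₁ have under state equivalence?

5

All states are reachable from the start state.
Initial partition by acceptance: {C,F,K,L,T,V,Z} | {H,P}.
Refine {C,F,K,L,T,V,Z} on symbol 0: members go to different blocks, giving {F,K,T,V,Z} and {C,L}.
Refine {H,P} on symbol 0: members go to different blocks, giving {H} and {P}.
Split {F,K,T,V,Z} by δ(·,1) → {F,T,Z} and {K,V}.
No further refinement is possible. Final partition (5 blocks): {F,T,Z} | {H} | {C,L} | {P} | {K,V}.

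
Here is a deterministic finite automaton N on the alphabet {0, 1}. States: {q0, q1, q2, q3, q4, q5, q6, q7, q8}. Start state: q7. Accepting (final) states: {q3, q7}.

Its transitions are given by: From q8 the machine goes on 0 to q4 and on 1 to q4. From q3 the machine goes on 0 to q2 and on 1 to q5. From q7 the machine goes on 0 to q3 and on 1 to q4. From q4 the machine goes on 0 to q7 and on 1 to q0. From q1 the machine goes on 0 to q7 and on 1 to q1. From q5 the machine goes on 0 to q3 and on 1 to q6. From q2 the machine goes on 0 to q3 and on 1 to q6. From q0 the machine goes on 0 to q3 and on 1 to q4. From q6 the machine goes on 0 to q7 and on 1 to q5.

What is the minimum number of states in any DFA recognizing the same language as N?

4

First remove the unreachable states {q1,q8}; 7 states remain.
P0 = {q3,q7} | {q0,q2,q4,q5,q6}.
On input 0, block {q3,q7} splits into {q3} and {q7}.
Split {q0,q2,q4,q5,q6} by δ(·,0) → {q0,q2,q5} and {q4,q6}.
The partition is now stable with 4 blocks: {q3} | {q0,q2,q5} | {q7} | {q4,q6}.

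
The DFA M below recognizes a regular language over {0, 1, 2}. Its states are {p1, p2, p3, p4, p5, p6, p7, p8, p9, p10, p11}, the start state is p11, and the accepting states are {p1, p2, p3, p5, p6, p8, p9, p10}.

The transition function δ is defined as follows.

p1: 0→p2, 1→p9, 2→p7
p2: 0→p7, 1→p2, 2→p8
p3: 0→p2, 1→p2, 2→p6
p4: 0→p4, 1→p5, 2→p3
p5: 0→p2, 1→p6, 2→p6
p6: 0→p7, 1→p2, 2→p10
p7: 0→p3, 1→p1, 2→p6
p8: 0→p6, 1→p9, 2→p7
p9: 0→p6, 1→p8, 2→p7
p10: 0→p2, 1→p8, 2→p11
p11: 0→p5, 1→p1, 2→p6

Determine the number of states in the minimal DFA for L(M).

Reachable states from the start: {p1,p2,p3,p5,p6,p7,p8,p9,p10,p11}. Unreachable: {p4} — drop them.
P0 = {p1,p2,p3,p5,p6,p8,p9,p10} | {p7,p11}.
Split {p1,p2,p3,p5,p6,p8,p9,p10} by δ(·,0) → {p1,p3,p5,p8,p9,p10} and {p2,p6}.
On input 1, block {p1,p3,p5,p8,p9,p10} splits into {p1,p8,p9,p10} and {p3,p5}.
The partition is now stable with 4 blocks: {p1,p8,p9,p10} | {p7,p11} | {p2,p6} | {p3,p5}.

4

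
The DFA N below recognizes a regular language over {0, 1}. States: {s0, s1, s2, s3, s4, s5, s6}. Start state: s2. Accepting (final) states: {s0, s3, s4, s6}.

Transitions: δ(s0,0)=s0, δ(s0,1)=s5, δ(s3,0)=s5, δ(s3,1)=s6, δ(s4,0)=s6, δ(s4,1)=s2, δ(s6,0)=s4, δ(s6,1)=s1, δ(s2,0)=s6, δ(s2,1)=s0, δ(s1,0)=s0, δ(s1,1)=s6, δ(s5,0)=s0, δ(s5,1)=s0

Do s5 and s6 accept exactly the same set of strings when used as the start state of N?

Reachable states from the start: {s0,s1,s2,s4,s5,s6}. Unreachable: {s3} — drop them.
Start with accepting vs non-accepting: {s0,s4,s6} | {s1,s2,s5}.
The partition is now stable with 2 blocks: {s0,s4,s6} | {s1,s2,s5}.
s5 and s6 end up in different blocks, so they are distinguishable. For instance, the string 'ε' is accepted from only s6.

No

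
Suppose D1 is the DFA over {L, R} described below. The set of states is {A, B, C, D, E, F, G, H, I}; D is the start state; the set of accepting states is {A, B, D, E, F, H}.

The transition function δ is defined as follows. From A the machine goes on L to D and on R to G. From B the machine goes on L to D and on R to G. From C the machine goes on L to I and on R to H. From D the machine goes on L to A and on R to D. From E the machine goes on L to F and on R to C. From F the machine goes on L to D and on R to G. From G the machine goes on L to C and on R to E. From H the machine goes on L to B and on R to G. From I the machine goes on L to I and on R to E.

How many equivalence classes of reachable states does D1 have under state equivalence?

4

Initial partition by acceptance: {A,B,D,E,F,H} | {C,G,I}.
Split {A,B,D,E,F,H} by δ(·,R) → {A,B,E,F,H} and {D}.
On input L, block {A,B,E,F,H} splits into {A,B,F} and {E,H}.
No further refinement is possible. Final partition (4 blocks): {A,B,F} | {C,G,I} | {D} | {E,H}.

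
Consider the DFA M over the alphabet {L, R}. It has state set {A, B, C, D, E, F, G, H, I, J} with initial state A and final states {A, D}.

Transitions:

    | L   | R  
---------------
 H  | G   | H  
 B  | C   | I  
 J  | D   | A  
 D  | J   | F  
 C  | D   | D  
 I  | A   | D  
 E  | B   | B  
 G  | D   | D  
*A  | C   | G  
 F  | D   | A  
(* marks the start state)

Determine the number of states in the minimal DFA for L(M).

First remove the unreachable states {B,E,H,I}; 6 states remain.
Start with accepting vs non-accepting: {A,D} | {C,F,G,J}.
Stable partition: {A,D} | {C,F,G,J} — 2 equivalence classes.

2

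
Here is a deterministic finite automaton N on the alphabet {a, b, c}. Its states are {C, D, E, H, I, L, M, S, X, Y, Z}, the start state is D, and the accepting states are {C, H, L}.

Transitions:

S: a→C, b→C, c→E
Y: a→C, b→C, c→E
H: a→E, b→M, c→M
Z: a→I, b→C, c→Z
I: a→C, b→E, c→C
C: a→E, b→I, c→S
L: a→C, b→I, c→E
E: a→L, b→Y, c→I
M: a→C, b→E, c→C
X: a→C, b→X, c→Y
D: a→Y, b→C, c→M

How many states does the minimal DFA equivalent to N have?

6

First remove the unreachable states {H,X,Z}; 8 states remain.
Start with accepting vs non-accepting: {C,L} | {D,E,I,M,S,Y}.
On input a, block {C,L} splits into {C} and {L}.
Split {D,E,I,M,S,Y} by δ(·,a) → {I,M,S,Y} and {D} and {E}.
Split {I,M,S,Y} by δ(·,b) → {S,Y} and {I,M}.
The partition is now stable with 6 blocks: {C} | {S,Y} | {L} | {D} | {E} | {I,M}.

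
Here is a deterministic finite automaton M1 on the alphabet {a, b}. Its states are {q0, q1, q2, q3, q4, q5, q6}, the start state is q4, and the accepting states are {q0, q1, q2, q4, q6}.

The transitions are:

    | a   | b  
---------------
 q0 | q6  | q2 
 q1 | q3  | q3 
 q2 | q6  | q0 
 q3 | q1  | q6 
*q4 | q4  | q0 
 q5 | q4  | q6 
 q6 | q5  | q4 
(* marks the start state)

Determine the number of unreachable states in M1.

BFS from q4 reaches {q0, q2, q4, q5, q6}; the 2 state(s) q1, q3 are never visited.

2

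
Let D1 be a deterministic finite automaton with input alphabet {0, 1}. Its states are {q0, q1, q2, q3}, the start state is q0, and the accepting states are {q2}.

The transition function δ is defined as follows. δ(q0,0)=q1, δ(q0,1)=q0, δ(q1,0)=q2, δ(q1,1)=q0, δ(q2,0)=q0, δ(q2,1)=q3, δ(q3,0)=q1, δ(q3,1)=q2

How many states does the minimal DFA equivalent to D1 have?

All states are reachable from the start state.
Start with accepting vs non-accepting: {q2} | {q0,q1,q3}.
Refine {q0,q1,q3} on symbol 0: members go to different blocks, giving {q0,q3} and {q1}.
On input 1, block {q0,q3} splits into {q0} and {q3}.
The partition is now stable with 4 blocks: {q2} | {q0} | {q1} | {q3}.

4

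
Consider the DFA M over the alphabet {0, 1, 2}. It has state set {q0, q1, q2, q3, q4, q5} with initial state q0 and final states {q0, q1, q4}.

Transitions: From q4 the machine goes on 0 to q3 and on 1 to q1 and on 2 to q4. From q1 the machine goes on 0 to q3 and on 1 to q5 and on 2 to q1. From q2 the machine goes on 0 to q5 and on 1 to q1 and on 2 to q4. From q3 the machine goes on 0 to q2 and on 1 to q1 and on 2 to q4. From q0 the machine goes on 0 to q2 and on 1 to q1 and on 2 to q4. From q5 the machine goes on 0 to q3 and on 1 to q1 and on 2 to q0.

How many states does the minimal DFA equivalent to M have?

Initial partition by acceptance: {q0,q1,q4} | {q2,q3,q5}.
Refine {q0,q1,q4} on symbol 1: members go to different blocks, giving {q0,q4} and {q1}.
Stable partition: {q0,q4} | {q2,q3,q5} | {q1} — 3 equivalence classes.

3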